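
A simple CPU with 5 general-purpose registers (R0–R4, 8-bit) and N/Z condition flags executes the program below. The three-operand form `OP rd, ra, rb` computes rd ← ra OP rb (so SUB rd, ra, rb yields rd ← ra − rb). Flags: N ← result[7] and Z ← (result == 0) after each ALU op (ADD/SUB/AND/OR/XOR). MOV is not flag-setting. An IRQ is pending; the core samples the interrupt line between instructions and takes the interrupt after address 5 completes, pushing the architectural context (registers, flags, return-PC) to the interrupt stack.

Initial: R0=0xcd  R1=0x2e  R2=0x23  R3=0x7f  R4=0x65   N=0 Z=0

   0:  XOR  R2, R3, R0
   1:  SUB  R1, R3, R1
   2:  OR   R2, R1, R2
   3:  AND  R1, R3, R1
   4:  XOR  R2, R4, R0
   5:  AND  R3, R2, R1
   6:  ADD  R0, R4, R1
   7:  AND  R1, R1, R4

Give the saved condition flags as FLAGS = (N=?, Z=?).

after  0: R0=0xcd R1=0x2e R2=0xb2 R3=0x7f R4=0x65  N=1 Z=0
after  1: R0=0xcd R1=0x51 R2=0xb2 R3=0x7f R4=0x65  N=0 Z=0
after  2: R0=0xcd R1=0x51 R2=0xf3 R3=0x7f R4=0x65  N=1 Z=0
after  3: R0=0xcd R1=0x51 R2=0xf3 R3=0x7f R4=0x65  N=0 Z=0
after  4: R0=0xcd R1=0x51 R2=0xa8 R3=0x7f R4=0x65  N=1 Z=0
after  5: R0=0xcd R1=0x51 R2=0xa8 R3=0x00 R4=0x65  N=0 Z=1
-- IRQ taken; context saved, return-PC = 6 --

FLAGS = (N=0, Z=1)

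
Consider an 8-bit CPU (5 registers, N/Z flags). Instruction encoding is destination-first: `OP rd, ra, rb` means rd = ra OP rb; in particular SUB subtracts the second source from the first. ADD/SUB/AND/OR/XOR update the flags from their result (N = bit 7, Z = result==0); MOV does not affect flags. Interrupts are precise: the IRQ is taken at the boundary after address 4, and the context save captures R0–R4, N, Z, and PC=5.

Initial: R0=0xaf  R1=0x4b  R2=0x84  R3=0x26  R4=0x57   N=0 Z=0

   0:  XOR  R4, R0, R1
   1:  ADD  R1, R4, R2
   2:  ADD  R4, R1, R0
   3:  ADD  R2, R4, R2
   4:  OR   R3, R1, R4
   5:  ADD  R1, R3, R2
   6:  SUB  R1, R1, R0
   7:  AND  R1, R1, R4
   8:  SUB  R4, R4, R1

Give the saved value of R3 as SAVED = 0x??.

after  0: R0=0xaf R1=0x4b R2=0x84 R3=0x26 R4=0xe4  N=1 Z=0
after  1: R0=0xaf R1=0x68 R2=0x84 R3=0x26 R4=0xe4  N=0 Z=0
after  2: R0=0xaf R1=0x68 R2=0x84 R3=0x26 R4=0x17  N=0 Z=0
after  3: R0=0xaf R1=0x68 R2=0x9b R3=0x26 R4=0x17  N=1 Z=0
after  4: R0=0xaf R1=0x68 R2=0x9b R3=0x7f R4=0x17  N=0 Z=0
-- IRQ taken; context saved, return-PC = 5 --

SAVED = 0x7f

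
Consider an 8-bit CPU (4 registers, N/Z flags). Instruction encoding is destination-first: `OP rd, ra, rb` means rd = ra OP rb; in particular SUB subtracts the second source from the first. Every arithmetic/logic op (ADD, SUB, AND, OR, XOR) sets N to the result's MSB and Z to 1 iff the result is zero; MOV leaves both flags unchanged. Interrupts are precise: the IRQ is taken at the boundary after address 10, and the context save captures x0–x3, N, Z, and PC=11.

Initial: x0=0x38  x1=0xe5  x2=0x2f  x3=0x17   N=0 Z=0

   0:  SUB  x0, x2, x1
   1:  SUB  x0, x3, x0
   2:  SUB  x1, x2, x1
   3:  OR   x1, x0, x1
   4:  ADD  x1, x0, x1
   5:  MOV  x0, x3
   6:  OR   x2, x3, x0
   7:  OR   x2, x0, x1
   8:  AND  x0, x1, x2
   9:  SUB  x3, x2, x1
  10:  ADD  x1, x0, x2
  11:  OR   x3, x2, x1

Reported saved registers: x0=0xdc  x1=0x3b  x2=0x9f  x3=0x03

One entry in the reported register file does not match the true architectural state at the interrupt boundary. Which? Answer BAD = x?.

BAD = x0

after  0: x0=0x4a x1=0xe5 x2=0x2f x3=0x17  N=0 Z=0
after  1: x0=0xcd x1=0xe5 x2=0x2f x3=0x17  N=1 Z=0
after  2: x0=0xcd x1=0x4a x2=0x2f x3=0x17  N=0 Z=0
after  3: x0=0xcd x1=0xcf x2=0x2f x3=0x17  N=1 Z=0
after  4: x0=0xcd x1=0x9c x2=0x2f x3=0x17  N=1 Z=0
after  5: x0=0x17 x1=0x9c x2=0x2f x3=0x17  N=1 Z=0
after  6: x0=0x17 x1=0x9c x2=0x17 x3=0x17  N=0 Z=0
after  7: x0=0x17 x1=0x9c x2=0x9f x3=0x17  N=1 Z=0
after  8: x0=0x9c x1=0x9c x2=0x9f x3=0x17  N=1 Z=0
after  9: x0=0x9c x1=0x9c x2=0x9f x3=0x03  N=0 Z=0
after 10: x0=0x9c x1=0x3b x2=0x9f x3=0x03  N=0 Z=0
-- IRQ taken; context saved, return-PC = 11 --
mismatch: x0: reported 0xdc vs actual 0x9c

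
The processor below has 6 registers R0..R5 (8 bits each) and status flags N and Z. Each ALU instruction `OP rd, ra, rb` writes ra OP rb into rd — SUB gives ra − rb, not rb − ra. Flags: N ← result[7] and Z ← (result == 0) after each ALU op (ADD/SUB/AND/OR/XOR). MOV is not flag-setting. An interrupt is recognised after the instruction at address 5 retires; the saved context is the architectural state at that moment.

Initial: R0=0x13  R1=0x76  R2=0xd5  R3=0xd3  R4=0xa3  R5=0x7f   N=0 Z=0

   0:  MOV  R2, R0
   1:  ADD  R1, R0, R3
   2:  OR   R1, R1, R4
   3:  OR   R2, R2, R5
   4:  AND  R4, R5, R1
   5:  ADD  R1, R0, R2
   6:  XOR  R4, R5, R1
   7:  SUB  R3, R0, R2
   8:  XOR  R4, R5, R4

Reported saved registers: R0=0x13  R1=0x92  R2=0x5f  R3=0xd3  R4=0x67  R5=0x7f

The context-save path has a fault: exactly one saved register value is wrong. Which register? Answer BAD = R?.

BAD = R2

after  0: R0=0x13 R1=0x76 R2=0x13 R3=0xd3 R4=0xa3 R5=0x7f  N=0 Z=0
after  1: R0=0x13 R1=0xe6 R2=0x13 R3=0xd3 R4=0xa3 R5=0x7f  N=1 Z=0
after  2: R0=0x13 R1=0xe7 R2=0x13 R3=0xd3 R4=0xa3 R5=0x7f  N=1 Z=0
after  3: R0=0x13 R1=0xe7 R2=0x7f R3=0xd3 R4=0xa3 R5=0x7f  N=0 Z=0
after  4: R0=0x13 R1=0xe7 R2=0x7f R3=0xd3 R4=0x67 R5=0x7f  N=0 Z=0
after  5: R0=0x13 R1=0x92 R2=0x7f R3=0xd3 R4=0x67 R5=0x7f  N=1 Z=0
-- IRQ taken; context saved, return-PC = 6 --
mismatch: R2: reported 0x5f vs actual 0x7f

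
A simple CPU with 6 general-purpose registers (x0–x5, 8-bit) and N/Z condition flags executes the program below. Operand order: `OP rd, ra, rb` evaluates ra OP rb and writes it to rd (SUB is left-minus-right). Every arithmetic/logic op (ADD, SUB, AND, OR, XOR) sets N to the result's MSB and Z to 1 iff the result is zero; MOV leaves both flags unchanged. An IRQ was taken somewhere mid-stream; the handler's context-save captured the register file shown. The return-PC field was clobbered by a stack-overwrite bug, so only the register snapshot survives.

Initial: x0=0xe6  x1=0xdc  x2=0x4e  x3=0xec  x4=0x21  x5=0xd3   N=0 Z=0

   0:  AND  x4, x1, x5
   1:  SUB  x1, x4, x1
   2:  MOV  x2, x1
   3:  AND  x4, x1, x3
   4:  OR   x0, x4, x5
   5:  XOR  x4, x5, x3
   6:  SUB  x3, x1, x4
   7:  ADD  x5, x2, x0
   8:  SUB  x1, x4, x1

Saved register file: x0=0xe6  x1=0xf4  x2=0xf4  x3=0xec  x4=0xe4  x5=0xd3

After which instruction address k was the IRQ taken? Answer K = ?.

K = 3

after  0: x0=0xe6 x1=0xdc x2=0x4e x3=0xec x4=0xd0 x5=0xd3  N=1 Z=0
after  1: x0=0xe6 x1=0xf4 x2=0x4e x3=0xec x4=0xd0 x5=0xd3  N=1 Z=0
after  2: x0=0xe6 x1=0xf4 x2=0xf4 x3=0xec x4=0xd0 x5=0xd3  N=1 Z=0
after  3: x0=0xe6 x1=0xf4 x2=0xf4 x3=0xec x4=0xe4 x5=0xd3  N=1 Z=0
-- IRQ taken; context saved, return-PC = 4 --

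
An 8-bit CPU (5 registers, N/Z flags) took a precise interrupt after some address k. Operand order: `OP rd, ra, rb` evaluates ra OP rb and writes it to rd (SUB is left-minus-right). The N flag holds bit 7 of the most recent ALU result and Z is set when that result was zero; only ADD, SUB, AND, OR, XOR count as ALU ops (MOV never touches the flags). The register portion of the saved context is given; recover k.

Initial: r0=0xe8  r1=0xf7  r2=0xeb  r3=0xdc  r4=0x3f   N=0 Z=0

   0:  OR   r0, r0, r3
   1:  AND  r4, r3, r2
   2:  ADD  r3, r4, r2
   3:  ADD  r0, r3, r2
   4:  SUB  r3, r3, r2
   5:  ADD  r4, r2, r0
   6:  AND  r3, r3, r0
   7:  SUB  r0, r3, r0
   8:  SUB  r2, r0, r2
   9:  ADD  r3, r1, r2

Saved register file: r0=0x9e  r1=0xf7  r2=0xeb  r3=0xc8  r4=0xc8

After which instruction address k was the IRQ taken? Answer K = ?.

after  0: r0=0xfc r1=0xf7 r2=0xeb r3=0xdc r4=0x3f  N=1 Z=0
after  1: r0=0xfc r1=0xf7 r2=0xeb r3=0xdc r4=0xc8  N=1 Z=0
after  2: r0=0xfc r1=0xf7 r2=0xeb r3=0xb3 r4=0xc8  N=1 Z=0
after  3: r0=0x9e r1=0xf7 r2=0xeb r3=0xb3 r4=0xc8  N=1 Z=0
after  4: r0=0x9e r1=0xf7 r2=0xeb r3=0xc8 r4=0xc8  N=1 Z=0
-- IRQ taken; context saved, return-PC = 5 --

K = 4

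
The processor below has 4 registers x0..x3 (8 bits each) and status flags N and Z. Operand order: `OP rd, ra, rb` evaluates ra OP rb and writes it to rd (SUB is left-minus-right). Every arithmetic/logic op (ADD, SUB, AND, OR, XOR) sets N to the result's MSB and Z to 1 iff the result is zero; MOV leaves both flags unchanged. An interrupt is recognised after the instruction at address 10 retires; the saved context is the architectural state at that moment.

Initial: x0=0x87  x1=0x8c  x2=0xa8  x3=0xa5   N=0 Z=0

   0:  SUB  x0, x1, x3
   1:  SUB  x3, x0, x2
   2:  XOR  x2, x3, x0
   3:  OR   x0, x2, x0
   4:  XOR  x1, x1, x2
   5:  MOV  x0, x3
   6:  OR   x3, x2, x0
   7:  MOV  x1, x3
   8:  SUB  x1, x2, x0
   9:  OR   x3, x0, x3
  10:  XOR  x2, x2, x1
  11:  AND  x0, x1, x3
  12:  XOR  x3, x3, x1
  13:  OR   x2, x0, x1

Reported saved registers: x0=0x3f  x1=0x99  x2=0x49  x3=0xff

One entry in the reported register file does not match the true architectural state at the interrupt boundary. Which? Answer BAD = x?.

BAD = x2

after  0: x0=0xe7 x1=0x8c x2=0xa8 x3=0xa5  N=1 Z=0
after  1: x0=0xe7 x1=0x8c x2=0xa8 x3=0x3f  N=0 Z=0
after  2: x0=0xe7 x1=0x8c x2=0xd8 x3=0x3f  N=1 Z=0
after  3: x0=0xff x1=0x8c x2=0xd8 x3=0x3f  N=1 Z=0
after  4: x0=0xff x1=0x54 x2=0xd8 x3=0x3f  N=0 Z=0
after  5: x0=0x3f x1=0x54 x2=0xd8 x3=0x3f  N=0 Z=0
after  6: x0=0x3f x1=0x54 x2=0xd8 x3=0xff  N=1 Z=0
after  7: x0=0x3f x1=0xff x2=0xd8 x3=0xff  N=1 Z=0
after  8: x0=0x3f x1=0x99 x2=0xd8 x3=0xff  N=1 Z=0
after  9: x0=0x3f x1=0x99 x2=0xd8 x3=0xff  N=1 Z=0
after 10: x0=0x3f x1=0x99 x2=0x41 x3=0xff  N=0 Z=0
-- IRQ taken; context saved, return-PC = 11 --
mismatch: x2: reported 0x49 vs actual 0x41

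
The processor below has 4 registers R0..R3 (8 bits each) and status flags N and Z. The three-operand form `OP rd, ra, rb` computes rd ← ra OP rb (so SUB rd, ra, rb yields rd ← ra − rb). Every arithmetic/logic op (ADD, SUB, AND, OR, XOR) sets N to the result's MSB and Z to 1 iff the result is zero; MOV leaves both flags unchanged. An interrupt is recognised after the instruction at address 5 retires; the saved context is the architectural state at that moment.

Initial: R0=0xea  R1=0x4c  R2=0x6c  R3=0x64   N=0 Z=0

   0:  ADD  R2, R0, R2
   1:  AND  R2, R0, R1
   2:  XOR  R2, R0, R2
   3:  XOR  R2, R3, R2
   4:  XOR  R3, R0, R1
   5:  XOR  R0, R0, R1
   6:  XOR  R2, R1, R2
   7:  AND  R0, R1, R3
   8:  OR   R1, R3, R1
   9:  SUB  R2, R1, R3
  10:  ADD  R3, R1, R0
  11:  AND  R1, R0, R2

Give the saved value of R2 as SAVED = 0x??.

after  0: R0=0xea R1=0x4c R2=0x56 R3=0x64  N=0 Z=0
after  1: R0=0xea R1=0x4c R2=0x48 R3=0x64  N=0 Z=0
after  2: R0=0xea R1=0x4c R2=0xa2 R3=0x64  N=1 Z=0
after  3: R0=0xea R1=0x4c R2=0xc6 R3=0x64  N=1 Z=0
after  4: R0=0xea R1=0x4c R2=0xc6 R3=0xa6  N=1 Z=0
after  5: R0=0xa6 R1=0x4c R2=0xc6 R3=0xa6  N=1 Z=0
-- IRQ taken; context saved, return-PC = 6 --

SAVED = 0xc6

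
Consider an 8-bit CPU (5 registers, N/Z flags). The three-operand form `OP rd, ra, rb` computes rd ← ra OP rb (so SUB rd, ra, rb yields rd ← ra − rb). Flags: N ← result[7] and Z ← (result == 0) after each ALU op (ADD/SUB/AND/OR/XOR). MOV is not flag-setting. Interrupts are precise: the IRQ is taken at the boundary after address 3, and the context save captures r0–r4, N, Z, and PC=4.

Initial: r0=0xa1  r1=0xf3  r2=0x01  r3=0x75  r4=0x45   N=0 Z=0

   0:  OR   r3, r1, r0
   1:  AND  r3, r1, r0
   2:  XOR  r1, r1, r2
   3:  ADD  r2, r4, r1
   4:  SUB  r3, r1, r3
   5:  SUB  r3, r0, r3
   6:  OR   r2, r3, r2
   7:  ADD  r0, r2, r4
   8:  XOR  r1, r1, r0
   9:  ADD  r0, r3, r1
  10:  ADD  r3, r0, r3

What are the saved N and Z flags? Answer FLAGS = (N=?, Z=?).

after  0: r0=0xa1 r1=0xf3 r2=0x01 r3=0xf3 r4=0x45  N=1 Z=0
after  1: r0=0xa1 r1=0xf3 r2=0x01 r3=0xa1 r4=0x45  N=1 Z=0
after  2: r0=0xa1 r1=0xf2 r2=0x01 r3=0xa1 r4=0x45  N=1 Z=0
after  3: r0=0xa1 r1=0xf2 r2=0x37 r3=0xa1 r4=0x45  N=0 Z=0
-- IRQ taken; context saved, return-PC = 4 --

FLAGS = (N=0, Z=0)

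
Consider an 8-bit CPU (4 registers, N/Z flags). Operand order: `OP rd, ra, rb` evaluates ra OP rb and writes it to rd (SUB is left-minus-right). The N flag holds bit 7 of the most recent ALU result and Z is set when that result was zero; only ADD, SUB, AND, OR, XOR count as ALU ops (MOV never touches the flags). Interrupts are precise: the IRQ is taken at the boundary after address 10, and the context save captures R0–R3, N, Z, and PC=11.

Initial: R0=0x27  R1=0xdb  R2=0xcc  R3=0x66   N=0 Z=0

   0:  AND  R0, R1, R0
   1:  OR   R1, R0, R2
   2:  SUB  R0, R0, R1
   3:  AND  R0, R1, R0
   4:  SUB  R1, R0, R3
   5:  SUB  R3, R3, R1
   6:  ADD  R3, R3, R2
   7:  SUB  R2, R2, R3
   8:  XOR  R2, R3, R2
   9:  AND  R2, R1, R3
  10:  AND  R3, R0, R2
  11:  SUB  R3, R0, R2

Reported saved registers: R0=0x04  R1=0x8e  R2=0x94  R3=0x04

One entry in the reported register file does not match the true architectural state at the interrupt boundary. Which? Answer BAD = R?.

BAD = R1

after  0: R0=0x03 R1=0xdb R2=0xcc R3=0x66  N=0 Z=0
after  1: R0=0x03 R1=0xcf R2=0xcc R3=0x66  N=1 Z=0
after  2: R0=0x34 R1=0xcf R2=0xcc R3=0x66  N=0 Z=0
after  3: R0=0x04 R1=0xcf R2=0xcc R3=0x66  N=0 Z=0
after  4: R0=0x04 R1=0x9e R2=0xcc R3=0x66  N=1 Z=0
after  5: R0=0x04 R1=0x9e R2=0xcc R3=0xc8  N=1 Z=0
after  6: R0=0x04 R1=0x9e R2=0xcc R3=0x94  N=1 Z=0
after  7: R0=0x04 R1=0x9e R2=0x38 R3=0x94  N=0 Z=0
after  8: R0=0x04 R1=0x9e R2=0xac R3=0x94  N=1 Z=0
after  9: R0=0x04 R1=0x9e R2=0x94 R3=0x94  N=1 Z=0
after 10: R0=0x04 R1=0x9e R2=0x94 R3=0x04  N=0 Z=0
-- IRQ taken; context saved, return-PC = 11 --
mismatch: R1: reported 0x8e vs actual 0x9e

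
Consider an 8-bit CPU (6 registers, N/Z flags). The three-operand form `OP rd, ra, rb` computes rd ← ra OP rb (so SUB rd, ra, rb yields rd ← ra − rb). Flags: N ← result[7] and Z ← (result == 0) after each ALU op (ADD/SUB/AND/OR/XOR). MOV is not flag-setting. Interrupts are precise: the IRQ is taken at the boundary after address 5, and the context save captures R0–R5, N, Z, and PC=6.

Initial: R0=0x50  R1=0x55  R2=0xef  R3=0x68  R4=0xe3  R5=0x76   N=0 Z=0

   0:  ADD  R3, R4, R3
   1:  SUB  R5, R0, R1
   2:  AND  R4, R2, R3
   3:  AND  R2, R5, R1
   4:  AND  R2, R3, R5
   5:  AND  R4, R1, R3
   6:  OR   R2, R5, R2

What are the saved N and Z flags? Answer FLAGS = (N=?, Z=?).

FLAGS = (N=0, Z=0)

after  0: R0=0x50 R1=0x55 R2=0xef R3=0x4b R4=0xe3 R5=0x76  N=0 Z=0
after  1: R0=0x50 R1=0x55 R2=0xef R3=0x4b R4=0xe3 R5=0xfb  N=1 Z=0
after  2: R0=0x50 R1=0x55 R2=0xef R3=0x4b R4=0x4b R5=0xfb  N=0 Z=0
after  3: R0=0x50 R1=0x55 R2=0x51 R3=0x4b R4=0x4b R5=0xfb  N=0 Z=0
after  4: R0=0x50 R1=0x55 R2=0x4b R3=0x4b R4=0x4b R5=0xfb  N=0 Z=0
after  5: R0=0x50 R1=0x55 R2=0x4b R3=0x4b R4=0x41 R5=0xfb  N=0 Z=0
-- IRQ taken; context saved, return-PC = 6 --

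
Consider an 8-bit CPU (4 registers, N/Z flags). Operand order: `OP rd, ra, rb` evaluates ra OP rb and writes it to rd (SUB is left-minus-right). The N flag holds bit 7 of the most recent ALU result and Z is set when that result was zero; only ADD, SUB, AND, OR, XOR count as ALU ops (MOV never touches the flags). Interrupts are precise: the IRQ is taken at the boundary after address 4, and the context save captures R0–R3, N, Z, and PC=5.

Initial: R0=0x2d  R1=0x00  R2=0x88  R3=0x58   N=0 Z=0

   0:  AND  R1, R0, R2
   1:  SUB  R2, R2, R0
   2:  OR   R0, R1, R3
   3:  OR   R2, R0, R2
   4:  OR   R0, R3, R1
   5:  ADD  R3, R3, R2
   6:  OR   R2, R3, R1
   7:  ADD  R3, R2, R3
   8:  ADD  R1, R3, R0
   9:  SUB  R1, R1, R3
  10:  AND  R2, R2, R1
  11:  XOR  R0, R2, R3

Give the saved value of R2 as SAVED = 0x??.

after  0: R0=0x2d R1=0x08 R2=0x88 R3=0x58  N=0 Z=0
after  1: R0=0x2d R1=0x08 R2=0x5b R3=0x58  N=0 Z=0
after  2: R0=0x58 R1=0x08 R2=0x5b R3=0x58  N=0 Z=0
after  3: R0=0x58 R1=0x08 R2=0x5b R3=0x58  N=0 Z=0
after  4: R0=0x58 R1=0x08 R2=0x5b R3=0x58  N=0 Z=0
-- IRQ taken; context saved, return-PC = 5 --

SAVED = 0x5b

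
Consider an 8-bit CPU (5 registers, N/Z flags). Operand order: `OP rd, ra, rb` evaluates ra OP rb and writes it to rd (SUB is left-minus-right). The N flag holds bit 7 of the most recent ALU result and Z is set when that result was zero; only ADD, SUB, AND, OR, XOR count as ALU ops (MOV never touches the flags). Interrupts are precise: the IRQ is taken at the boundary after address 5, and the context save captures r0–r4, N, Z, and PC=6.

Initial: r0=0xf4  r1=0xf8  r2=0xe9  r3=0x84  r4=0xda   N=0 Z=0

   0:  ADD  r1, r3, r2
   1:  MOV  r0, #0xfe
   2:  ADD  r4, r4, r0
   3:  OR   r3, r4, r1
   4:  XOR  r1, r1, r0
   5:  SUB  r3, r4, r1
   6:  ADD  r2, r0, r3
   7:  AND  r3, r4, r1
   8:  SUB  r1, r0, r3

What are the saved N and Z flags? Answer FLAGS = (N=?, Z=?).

FLAGS = (N=0, Z=0)

after  0: r0=0xf4 r1=0x6d r2=0xe9 r3=0x84 r4=0xda  N=0 Z=0
after  1: r0=0xfe r1=0x6d r2=0xe9 r3=0x84 r4=0xda  N=0 Z=0
after  2: r0=0xfe r1=0x6d r2=0xe9 r3=0x84 r4=0xd8  N=1 Z=0
after  3: r0=0xfe r1=0x6d r2=0xe9 r3=0xfd r4=0xd8  N=1 Z=0
after  4: r0=0xfe r1=0x93 r2=0xe9 r3=0xfd r4=0xd8  N=1 Z=0
after  5: r0=0xfe r1=0x93 r2=0xe9 r3=0x45 r4=0xd8  N=0 Z=0
-- IRQ taken; context saved, return-PC = 6 --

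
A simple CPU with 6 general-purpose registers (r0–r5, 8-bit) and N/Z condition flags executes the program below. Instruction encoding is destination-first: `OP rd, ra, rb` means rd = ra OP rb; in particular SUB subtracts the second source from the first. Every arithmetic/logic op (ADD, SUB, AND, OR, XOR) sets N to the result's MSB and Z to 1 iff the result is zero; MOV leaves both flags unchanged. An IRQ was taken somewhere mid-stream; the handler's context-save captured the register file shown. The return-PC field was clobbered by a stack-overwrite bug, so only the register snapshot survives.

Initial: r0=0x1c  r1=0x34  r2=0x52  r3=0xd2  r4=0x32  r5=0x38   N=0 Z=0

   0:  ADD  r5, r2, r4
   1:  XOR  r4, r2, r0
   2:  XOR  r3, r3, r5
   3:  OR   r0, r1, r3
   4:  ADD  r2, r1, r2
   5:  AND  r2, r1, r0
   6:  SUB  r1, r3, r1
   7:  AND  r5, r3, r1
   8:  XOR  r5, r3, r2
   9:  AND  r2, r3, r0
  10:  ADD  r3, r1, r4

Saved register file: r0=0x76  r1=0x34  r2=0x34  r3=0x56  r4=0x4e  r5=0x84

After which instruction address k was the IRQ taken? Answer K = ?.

after  0: r0=0x1c r1=0x34 r2=0x52 r3=0xd2 r4=0x32 r5=0x84  N=1 Z=0
after  1: r0=0x1c r1=0x34 r2=0x52 r3=0xd2 r4=0x4e r5=0x84  N=0 Z=0
after  2: r0=0x1c r1=0x34 r2=0x52 r3=0x56 r4=0x4e r5=0x84  N=0 Z=0
after  3: r0=0x76 r1=0x34 r2=0x52 r3=0x56 r4=0x4e r5=0x84  N=0 Z=0
after  4: r0=0x76 r1=0x34 r2=0x86 r3=0x56 r4=0x4e r5=0x84  N=1 Z=0
after  5: r0=0x76 r1=0x34 r2=0x34 r3=0x56 r4=0x4e r5=0x84  N=0 Z=0
-- IRQ taken; context saved, return-PC = 6 --

K = 5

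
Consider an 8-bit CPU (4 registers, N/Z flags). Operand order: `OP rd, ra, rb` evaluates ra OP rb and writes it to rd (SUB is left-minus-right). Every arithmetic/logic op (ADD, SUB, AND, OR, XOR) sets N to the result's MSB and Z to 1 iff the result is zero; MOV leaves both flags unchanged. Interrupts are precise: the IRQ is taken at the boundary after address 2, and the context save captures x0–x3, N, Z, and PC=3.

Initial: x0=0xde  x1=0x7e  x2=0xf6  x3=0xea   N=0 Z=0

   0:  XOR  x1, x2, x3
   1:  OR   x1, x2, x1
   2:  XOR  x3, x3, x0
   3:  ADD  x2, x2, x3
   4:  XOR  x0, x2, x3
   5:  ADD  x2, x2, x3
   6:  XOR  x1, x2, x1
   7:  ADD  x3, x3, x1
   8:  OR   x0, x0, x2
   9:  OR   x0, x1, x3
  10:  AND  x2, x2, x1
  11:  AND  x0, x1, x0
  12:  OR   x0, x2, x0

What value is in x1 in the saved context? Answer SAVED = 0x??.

SAVED = 0xfe

after  0: x0=0xde x1=0x1c x2=0xf6 x3=0xea  N=0 Z=0
after  1: x0=0xde x1=0xfe x2=0xf6 x3=0xea  N=1 Z=0
after  2: x0=0xde x1=0xfe x2=0xf6 x3=0x34  N=0 Z=0
-- IRQ taken; context saved, return-PC = 3 --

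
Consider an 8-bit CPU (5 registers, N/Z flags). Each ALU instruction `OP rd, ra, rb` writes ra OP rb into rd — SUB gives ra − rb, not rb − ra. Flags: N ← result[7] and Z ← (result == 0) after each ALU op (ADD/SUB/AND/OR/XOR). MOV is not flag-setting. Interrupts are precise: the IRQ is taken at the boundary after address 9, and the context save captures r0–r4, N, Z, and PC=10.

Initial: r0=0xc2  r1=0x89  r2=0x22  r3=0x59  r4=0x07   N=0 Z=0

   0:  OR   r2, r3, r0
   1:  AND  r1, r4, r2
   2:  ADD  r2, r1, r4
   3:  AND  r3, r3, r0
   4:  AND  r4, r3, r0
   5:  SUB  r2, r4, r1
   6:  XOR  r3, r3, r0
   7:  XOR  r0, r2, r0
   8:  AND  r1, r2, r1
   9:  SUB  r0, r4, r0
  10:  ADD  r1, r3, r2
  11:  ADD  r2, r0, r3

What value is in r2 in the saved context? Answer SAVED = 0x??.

SAVED = 0x3d

after  0: r0=0xc2 r1=0x89 r2=0xdb r3=0x59 r4=0x07  N=1 Z=0
after  1: r0=0xc2 r1=0x03 r2=0xdb r3=0x59 r4=0x07  N=0 Z=0
after  2: r0=0xc2 r1=0x03 r2=0x0a r3=0x59 r4=0x07  N=0 Z=0
after  3: r0=0xc2 r1=0x03 r2=0x0a r3=0x40 r4=0x07  N=0 Z=0
after  4: r0=0xc2 r1=0x03 r2=0x0a r3=0x40 r4=0x40  N=0 Z=0
after  5: r0=0xc2 r1=0x03 r2=0x3d r3=0x40 r4=0x40  N=0 Z=0
after  6: r0=0xc2 r1=0x03 r2=0x3d r3=0x82 r4=0x40  N=1 Z=0
after  7: r0=0xff r1=0x03 r2=0x3d r3=0x82 r4=0x40  N=1 Z=0
after  8: r0=0xff r1=0x01 r2=0x3d r3=0x82 r4=0x40  N=0 Z=0
after  9: r0=0x41 r1=0x01 r2=0x3d r3=0x82 r4=0x40  N=0 Z=0
-- IRQ taken; context saved, return-PC = 10 --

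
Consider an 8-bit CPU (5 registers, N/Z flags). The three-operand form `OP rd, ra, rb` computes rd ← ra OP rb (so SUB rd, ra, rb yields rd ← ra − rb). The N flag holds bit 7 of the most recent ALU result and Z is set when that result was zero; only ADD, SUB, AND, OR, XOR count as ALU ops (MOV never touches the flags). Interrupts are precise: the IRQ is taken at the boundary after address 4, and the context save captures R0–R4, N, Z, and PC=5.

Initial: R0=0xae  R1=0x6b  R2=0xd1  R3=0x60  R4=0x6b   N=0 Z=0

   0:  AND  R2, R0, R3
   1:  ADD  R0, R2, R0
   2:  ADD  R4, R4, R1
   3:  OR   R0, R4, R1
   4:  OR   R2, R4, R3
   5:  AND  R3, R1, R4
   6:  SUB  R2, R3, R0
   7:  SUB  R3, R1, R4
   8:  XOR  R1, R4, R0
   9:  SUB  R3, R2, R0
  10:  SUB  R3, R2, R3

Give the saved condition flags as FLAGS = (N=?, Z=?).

after  0: R0=0xae R1=0x6b R2=0x20 R3=0x60 R4=0x6b  N=0 Z=0
after  1: R0=0xce R1=0x6b R2=0x20 R3=0x60 R4=0x6b  N=1 Z=0
after  2: R0=0xce R1=0x6b R2=0x20 R3=0x60 R4=0xd6  N=1 Z=0
after  3: R0=0xff R1=0x6b R2=0x20 R3=0x60 R4=0xd6  N=1 Z=0
after  4: R0=0xff R1=0x6b R2=0xf6 R3=0x60 R4=0xd6  N=1 Z=0
-- IRQ taken; context saved, return-PC = 5 --

FLAGS = (N=1, Z=0)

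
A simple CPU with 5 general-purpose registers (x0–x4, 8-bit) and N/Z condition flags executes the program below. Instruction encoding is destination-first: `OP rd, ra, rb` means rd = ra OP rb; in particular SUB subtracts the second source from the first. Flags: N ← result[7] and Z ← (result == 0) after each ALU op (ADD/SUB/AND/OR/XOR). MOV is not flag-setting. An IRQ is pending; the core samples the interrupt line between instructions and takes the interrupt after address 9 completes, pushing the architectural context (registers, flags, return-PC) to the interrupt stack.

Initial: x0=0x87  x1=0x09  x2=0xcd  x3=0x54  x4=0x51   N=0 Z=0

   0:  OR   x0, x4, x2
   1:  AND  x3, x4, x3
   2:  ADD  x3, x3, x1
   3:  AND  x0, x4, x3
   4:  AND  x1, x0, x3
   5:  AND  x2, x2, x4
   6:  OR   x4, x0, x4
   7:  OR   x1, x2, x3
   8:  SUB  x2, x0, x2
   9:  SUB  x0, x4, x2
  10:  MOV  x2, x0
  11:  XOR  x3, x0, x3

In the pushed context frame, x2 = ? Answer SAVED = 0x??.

SAVED = 0x10

after  0: x0=0xdd x1=0x09 x2=0xcd x3=0x54 x4=0x51  N=1 Z=0
after  1: x0=0xdd x1=0x09 x2=0xcd x3=0x50 x4=0x51  N=0 Z=0
after  2: x0=0xdd x1=0x09 x2=0xcd x3=0x59 x4=0x51  N=0 Z=0
after  3: x0=0x51 x1=0x09 x2=0xcd x3=0x59 x4=0x51  N=0 Z=0
after  4: x0=0x51 x1=0x51 x2=0xcd x3=0x59 x4=0x51  N=0 Z=0
after  5: x0=0x51 x1=0x51 x2=0x41 x3=0x59 x4=0x51  N=0 Z=0
after  6: x0=0x51 x1=0x51 x2=0x41 x3=0x59 x4=0x51  N=0 Z=0
after  7: x0=0x51 x1=0x59 x2=0x41 x3=0x59 x4=0x51  N=0 Z=0
after  8: x0=0x51 x1=0x59 x2=0x10 x3=0x59 x4=0x51  N=0 Z=0
after  9: x0=0x41 x1=0x59 x2=0x10 x3=0x59 x4=0x51  N=0 Z=0
-- IRQ taken; context saved, return-PC = 10 --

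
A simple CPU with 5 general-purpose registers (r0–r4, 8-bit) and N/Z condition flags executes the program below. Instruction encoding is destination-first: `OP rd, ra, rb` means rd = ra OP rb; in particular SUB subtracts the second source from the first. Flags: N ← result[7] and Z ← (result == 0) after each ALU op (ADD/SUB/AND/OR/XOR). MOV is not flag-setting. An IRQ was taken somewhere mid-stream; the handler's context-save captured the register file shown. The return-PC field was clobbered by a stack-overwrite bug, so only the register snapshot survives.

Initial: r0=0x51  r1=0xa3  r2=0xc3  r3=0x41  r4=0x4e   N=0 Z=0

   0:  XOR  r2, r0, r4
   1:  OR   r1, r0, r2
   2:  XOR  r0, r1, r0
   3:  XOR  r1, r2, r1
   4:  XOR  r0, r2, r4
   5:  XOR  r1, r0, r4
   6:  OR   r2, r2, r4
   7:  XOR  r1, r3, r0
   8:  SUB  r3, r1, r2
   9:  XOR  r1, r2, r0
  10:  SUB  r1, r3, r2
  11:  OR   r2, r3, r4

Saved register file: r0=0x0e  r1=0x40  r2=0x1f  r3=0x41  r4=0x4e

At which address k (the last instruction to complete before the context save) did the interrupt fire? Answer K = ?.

K = 3

after  0: r0=0x51 r1=0xa3 r2=0x1f r3=0x41 r4=0x4e  N=0 Z=0
after  1: r0=0x51 r1=0x5f r2=0x1f r3=0x41 r4=0x4e  N=0 Z=0
after  2: r0=0x0e r1=0x5f r2=0x1f r3=0x41 r4=0x4e  N=0 Z=0
after  3: r0=0x0e r1=0x40 r2=0x1f r3=0x41 r4=0x4e  N=0 Z=0
-- IRQ taken; context saved, return-PC = 4 --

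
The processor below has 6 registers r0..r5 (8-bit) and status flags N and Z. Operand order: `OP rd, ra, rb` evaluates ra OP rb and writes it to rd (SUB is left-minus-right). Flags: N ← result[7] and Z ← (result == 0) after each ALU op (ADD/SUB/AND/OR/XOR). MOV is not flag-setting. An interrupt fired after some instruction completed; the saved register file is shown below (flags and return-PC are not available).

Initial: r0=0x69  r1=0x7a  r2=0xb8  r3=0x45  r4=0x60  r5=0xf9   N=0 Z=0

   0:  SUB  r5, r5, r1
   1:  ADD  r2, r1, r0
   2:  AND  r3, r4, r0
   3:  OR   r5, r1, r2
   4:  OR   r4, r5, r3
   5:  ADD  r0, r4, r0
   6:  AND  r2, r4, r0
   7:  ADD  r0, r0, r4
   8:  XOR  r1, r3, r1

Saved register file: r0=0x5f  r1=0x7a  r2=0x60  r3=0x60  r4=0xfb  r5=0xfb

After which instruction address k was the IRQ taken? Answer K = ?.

K = 7

after  0: r0=0x69 r1=0x7a r2=0xb8 r3=0x45 r4=0x60 r5=0x7f  N=0 Z=0
after  1: r0=0x69 r1=0x7a r2=0xe3 r3=0x45 r4=0x60 r5=0x7f  N=1 Z=0
after  2: r0=0x69 r1=0x7a r2=0xe3 r3=0x60 r4=0x60 r5=0x7f  N=0 Z=0
after  3: r0=0x69 r1=0x7a r2=0xe3 r3=0x60 r4=0x60 r5=0xfb  N=1 Z=0
after  4: r0=0x69 r1=0x7a r2=0xe3 r3=0x60 r4=0xfb r5=0xfb  N=1 Z=0
after  5: r0=0x64 r1=0x7a r2=0xe3 r3=0x60 r4=0xfb r5=0xfb  N=0 Z=0
after  6: r0=0x64 r1=0x7a r2=0x60 r3=0x60 r4=0xfb r5=0xfb  N=0 Z=0
after  7: r0=0x5f r1=0x7a r2=0x60 r3=0x60 r4=0xfb r5=0xfb  N=0 Z=0
-- IRQ taken; context saved, return-PC = 8 --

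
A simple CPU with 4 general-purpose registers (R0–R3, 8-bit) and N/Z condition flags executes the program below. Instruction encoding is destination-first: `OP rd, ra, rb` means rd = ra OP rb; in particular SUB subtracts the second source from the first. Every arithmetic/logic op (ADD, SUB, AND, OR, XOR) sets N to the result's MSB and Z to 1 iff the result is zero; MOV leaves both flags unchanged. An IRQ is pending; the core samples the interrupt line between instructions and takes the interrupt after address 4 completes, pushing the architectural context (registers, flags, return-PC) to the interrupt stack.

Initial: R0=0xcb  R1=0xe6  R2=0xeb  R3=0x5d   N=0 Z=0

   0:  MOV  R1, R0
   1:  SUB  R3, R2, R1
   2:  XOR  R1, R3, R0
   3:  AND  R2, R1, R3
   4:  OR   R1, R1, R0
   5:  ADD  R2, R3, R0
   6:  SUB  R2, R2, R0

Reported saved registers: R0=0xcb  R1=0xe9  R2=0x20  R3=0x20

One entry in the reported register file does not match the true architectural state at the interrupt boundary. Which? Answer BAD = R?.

BAD = R1

after  0: R0=0xcb R1=0xcb R2=0xeb R3=0x5d  N=0 Z=0
after  1: R0=0xcb R1=0xcb R2=0xeb R3=0x20  N=0 Z=0
after  2: R0=0xcb R1=0xeb R2=0xeb R3=0x20  N=1 Z=0
after  3: R0=0xcb R1=0xeb R2=0x20 R3=0x20  N=0 Z=0
after  4: R0=0xcb R1=0xeb R2=0x20 R3=0x20  N=1 Z=0
-- IRQ taken; context saved, return-PC = 5 --
mismatch: R1: reported 0xe9 vs actual 0xeb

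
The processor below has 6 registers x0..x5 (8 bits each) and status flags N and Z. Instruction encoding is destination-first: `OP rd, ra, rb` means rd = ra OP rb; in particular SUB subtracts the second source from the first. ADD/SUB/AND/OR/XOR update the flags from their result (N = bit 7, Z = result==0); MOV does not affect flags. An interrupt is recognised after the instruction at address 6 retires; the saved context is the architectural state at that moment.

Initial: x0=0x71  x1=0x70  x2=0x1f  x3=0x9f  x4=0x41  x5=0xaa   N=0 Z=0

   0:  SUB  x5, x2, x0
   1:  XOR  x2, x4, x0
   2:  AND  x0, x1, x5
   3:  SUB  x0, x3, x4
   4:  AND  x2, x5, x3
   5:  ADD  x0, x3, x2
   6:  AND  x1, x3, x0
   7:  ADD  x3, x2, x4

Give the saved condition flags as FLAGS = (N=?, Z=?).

FLAGS = (N=0, Z=0)

after  0: x0=0x71 x1=0x70 x2=0x1f x3=0x9f x4=0x41 x5=0xae  N=1 Z=0
after  1: x0=0x71 x1=0x70 x2=0x30 x3=0x9f x4=0x41 x5=0xae  N=0 Z=0
after  2: x0=0x20 x1=0x70 x2=0x30 x3=0x9f x4=0x41 x5=0xae  N=0 Z=0
after  3: x0=0x5e x1=0x70 x2=0x30 x3=0x9f x4=0x41 x5=0xae  N=0 Z=0
after  4: x0=0x5e x1=0x70 x2=0x8e x3=0x9f x4=0x41 x5=0xae  N=1 Z=0
after  5: x0=0x2d x1=0x70 x2=0x8e x3=0x9f x4=0x41 x5=0xae  N=0 Z=0
after  6: x0=0x2d x1=0x0d x2=0x8e x3=0x9f x4=0x41 x5=0xae  N=0 Z=0
-- IRQ taken; context saved, return-PC = 7 --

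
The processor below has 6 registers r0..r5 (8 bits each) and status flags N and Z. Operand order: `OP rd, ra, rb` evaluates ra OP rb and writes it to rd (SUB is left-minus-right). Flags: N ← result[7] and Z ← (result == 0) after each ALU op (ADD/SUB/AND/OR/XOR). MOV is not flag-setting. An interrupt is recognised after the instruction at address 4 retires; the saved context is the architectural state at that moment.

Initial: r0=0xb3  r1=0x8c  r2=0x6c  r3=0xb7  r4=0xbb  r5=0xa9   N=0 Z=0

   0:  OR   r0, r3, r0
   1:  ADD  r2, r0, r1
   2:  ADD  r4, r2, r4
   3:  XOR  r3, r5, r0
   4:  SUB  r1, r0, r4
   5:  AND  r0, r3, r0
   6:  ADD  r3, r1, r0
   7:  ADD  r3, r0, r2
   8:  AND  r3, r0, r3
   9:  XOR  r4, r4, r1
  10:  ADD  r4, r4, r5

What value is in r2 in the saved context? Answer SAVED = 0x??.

after  0: r0=0xb7 r1=0x8c r2=0x6c r3=0xb7 r4=0xbb r5=0xa9  N=1 Z=0
after  1: r0=0xb7 r1=0x8c r2=0x43 r3=0xb7 r4=0xbb r5=0xa9  N=0 Z=0
after  2: r0=0xb7 r1=0x8c r2=0x43 r3=0xb7 r4=0xfe r5=0xa9  N=1 Z=0
after  3: r0=0xb7 r1=0x8c r2=0x43 r3=0x1e r4=0xfe r5=0xa9  N=0 Z=0
after  4: r0=0xb7 r1=0xb9 r2=0x43 r3=0x1e r4=0xfe r5=0xa9  N=1 Z=0
-- IRQ taken; context saved, return-PC = 5 --

SAVED = 0x43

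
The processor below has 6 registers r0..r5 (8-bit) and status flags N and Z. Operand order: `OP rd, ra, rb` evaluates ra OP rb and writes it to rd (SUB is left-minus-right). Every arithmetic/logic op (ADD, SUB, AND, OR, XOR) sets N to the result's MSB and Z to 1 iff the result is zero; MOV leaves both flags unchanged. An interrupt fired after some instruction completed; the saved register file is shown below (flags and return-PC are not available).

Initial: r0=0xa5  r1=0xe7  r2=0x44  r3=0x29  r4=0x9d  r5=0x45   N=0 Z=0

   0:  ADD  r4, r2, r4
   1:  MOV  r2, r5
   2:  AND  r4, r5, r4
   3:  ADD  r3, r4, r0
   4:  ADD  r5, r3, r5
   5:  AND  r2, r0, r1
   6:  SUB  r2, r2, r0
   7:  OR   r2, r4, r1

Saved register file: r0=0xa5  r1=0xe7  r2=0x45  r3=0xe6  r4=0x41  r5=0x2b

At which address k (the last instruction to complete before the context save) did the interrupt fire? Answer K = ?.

K = 4

after  0: r0=0xa5 r1=0xe7 r2=0x44 r3=0x29 r4=0xe1 r5=0x45  N=1 Z=0
after  1: r0=0xa5 r1=0xe7 r2=0x45 r3=0x29 r4=0xe1 r5=0x45  N=1 Z=0
after  2: r0=0xa5 r1=0xe7 r2=0x45 r3=0x29 r4=0x41 r5=0x45  N=0 Z=0
after  3: r0=0xa5 r1=0xe7 r2=0x45 r3=0xe6 r4=0x41 r5=0x45  N=1 Z=0
after  4: r0=0xa5 r1=0xe7 r2=0x45 r3=0xe6 r4=0x41 r5=0x2b  N=0 Z=0
-- IRQ taken; context saved, return-PC = 5 --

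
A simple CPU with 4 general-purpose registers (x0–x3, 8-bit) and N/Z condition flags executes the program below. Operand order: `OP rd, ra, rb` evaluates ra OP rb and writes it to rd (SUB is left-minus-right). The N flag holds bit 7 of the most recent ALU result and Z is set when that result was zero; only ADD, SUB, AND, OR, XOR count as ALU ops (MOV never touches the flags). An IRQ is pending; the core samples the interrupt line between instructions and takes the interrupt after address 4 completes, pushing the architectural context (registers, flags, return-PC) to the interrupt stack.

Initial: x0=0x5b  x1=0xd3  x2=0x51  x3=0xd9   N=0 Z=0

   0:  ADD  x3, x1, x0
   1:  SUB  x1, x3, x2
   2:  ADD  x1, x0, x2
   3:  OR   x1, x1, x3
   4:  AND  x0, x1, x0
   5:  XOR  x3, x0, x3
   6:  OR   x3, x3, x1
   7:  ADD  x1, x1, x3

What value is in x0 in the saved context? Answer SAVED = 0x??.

SAVED = 0x0a

after  0: x0=0x5b x1=0xd3 x2=0x51 x3=0x2e  N=0 Z=0
after  1: x0=0x5b x1=0xdd x2=0x51 x3=0x2e  N=1 Z=0
after  2: x0=0x5b x1=0xac x2=0x51 x3=0x2e  N=1 Z=0
after  3: x0=0x5b x1=0xae x2=0x51 x3=0x2e  N=1 Z=0
after  4: x0=0x0a x1=0xae x2=0x51 x3=0x2e  N=0 Z=0
-- IRQ taken; context saved, return-PC = 5 --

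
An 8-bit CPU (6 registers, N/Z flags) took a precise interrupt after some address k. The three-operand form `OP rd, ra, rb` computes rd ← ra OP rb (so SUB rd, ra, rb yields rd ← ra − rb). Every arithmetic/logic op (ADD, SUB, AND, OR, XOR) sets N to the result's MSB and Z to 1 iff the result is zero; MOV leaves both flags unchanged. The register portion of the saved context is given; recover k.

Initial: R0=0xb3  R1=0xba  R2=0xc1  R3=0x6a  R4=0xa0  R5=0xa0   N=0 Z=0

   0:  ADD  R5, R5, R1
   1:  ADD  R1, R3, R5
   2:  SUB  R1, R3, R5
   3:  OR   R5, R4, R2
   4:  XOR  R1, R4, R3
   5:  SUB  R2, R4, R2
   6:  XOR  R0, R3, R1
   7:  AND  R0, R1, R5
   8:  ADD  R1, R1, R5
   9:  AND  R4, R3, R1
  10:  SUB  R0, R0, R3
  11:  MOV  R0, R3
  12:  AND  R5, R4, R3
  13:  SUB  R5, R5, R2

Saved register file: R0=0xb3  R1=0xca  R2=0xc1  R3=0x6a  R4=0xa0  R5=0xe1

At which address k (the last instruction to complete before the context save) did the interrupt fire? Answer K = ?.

after  0: R0=0xb3 R1=0xba R2=0xc1 R3=0x6a R4=0xa0 R5=0x5a  N=0 Z=0
after  1: R0=0xb3 R1=0xc4 R2=0xc1 R3=0x6a R4=0xa0 R5=0x5a  N=1 Z=0
after  2: R0=0xb3 R1=0x10 R2=0xc1 R3=0x6a R4=0xa0 R5=0x5a  N=0 Z=0
after  3: R0=0xb3 R1=0x10 R2=0xc1 R3=0x6a R4=0xa0 R5=0xe1  N=1 Z=0
after  4: R0=0xb3 R1=0xca R2=0xc1 R3=0x6a R4=0xa0 R5=0xe1  N=1 Z=0
-- IRQ taken; context saved, return-PC = 5 --

K = 4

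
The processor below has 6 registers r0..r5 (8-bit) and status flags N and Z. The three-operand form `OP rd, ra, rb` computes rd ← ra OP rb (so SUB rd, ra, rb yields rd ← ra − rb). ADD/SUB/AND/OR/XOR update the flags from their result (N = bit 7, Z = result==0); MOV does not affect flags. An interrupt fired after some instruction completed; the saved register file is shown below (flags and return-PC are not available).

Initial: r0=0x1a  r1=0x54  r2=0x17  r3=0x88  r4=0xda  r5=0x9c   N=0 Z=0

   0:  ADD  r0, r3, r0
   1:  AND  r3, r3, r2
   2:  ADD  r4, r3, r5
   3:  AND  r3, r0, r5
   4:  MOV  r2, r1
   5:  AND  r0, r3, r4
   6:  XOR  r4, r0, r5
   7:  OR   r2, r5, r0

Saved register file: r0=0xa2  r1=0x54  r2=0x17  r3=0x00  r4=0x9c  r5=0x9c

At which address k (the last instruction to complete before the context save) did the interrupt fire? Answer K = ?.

K = 2

after  0: r0=0xa2 r1=0x54 r2=0x17 r3=0x88 r4=0xda r5=0x9c  N=1 Z=0
after  1: r0=0xa2 r1=0x54 r2=0x17 r3=0x00 r4=0xda r5=0x9c  N=0 Z=1
after  2: r0=0xa2 r1=0x54 r2=0x17 r3=0x00 r4=0x9c r5=0x9c  N=1 Z=0
-- IRQ taken; context saved, return-PC = 3 --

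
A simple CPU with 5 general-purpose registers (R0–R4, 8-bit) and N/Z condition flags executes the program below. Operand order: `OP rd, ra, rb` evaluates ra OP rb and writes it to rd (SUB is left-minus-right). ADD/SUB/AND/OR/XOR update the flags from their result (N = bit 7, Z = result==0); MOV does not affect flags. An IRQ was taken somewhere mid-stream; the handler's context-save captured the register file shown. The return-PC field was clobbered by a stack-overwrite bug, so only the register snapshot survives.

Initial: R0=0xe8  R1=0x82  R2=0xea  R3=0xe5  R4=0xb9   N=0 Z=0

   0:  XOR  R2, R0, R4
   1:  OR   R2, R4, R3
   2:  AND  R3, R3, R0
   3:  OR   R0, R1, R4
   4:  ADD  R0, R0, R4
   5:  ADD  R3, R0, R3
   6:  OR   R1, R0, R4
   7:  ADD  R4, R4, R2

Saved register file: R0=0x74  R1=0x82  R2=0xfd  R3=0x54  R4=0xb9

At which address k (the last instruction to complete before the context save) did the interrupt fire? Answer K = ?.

after  0: R0=0xe8 R1=0x82 R2=0x51 R3=0xe5 R4=0xb9  N=0 Z=0
after  1: R0=0xe8 R1=0x82 R2=0xfd R3=0xe5 R4=0xb9  N=1 Z=0
after  2: R0=0xe8 R1=0x82 R2=0xfd R3=0xe0 R4=0xb9  N=1 Z=0
after  3: R0=0xbb R1=0x82 R2=0xfd R3=0xe0 R4=0xb9  N=1 Z=0
after  4: R0=0x74 R1=0x82 R2=0xfd R3=0xe0 R4=0xb9  N=0 Z=0
after  5: R0=0x74 R1=0x82 R2=0xfd R3=0x54 R4=0xb9  N=0 Z=0
-- IRQ taken; context saved, return-PC = 6 --

K = 5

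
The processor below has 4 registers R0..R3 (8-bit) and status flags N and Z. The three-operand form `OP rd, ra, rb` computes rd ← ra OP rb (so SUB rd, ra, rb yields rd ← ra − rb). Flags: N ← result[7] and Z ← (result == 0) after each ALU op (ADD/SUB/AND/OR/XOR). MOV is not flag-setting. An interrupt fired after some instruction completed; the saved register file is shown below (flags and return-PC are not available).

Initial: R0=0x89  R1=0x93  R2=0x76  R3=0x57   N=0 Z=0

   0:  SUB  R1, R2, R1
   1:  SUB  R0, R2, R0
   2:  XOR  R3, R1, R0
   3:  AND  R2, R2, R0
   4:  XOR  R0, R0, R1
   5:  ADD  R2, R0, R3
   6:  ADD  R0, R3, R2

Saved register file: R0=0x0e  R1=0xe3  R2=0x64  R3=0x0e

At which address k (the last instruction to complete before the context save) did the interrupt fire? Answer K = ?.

K = 4

after  0: R0=0x89 R1=0xe3 R2=0x76 R3=0x57  N=1 Z=0
after  1: R0=0xed R1=0xe3 R2=0x76 R3=0x57  N=1 Z=0
after  2: R0=0xed R1=0xe3 R2=0x76 R3=0x0e  N=0 Z=0
after  3: R0=0xed R1=0xe3 R2=0x64 R3=0x0e  N=0 Z=0
after  4: R0=0x0e R1=0xe3 R2=0x64 R3=0x0e  N=0 Z=0
-- IRQ taken; context saved, return-PC = 5 --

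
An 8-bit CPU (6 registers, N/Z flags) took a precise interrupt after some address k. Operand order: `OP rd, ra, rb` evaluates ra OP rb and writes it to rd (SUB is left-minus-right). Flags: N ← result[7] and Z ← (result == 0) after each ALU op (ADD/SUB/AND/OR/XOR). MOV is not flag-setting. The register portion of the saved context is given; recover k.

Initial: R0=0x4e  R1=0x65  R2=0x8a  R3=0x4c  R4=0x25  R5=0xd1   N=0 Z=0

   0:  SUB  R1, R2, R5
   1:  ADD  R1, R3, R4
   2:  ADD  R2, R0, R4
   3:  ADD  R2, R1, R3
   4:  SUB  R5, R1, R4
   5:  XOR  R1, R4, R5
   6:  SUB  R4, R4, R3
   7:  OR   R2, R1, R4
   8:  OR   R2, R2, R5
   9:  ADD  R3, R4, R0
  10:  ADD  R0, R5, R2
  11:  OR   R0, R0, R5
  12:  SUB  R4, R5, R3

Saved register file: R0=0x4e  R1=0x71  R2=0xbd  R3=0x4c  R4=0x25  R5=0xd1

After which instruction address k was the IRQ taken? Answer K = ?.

K = 3

after  0: R0=0x4e R1=0xb9 R2=0x8a R3=0x4c R4=0x25 R5=0xd1  N=1 Z=0
after  1: R0=0x4e R1=0x71 R2=0x8a R3=0x4c R4=0x25 R5=0xd1  N=0 Z=0
after  2: R0=0x4e R1=0x71 R2=0x73 R3=0x4c R4=0x25 R5=0xd1  N=0 Z=0
after  3: R0=0x4e R1=0x71 R2=0xbd R3=0x4c R4=0x25 R5=0xd1  N=1 Z=0
-- IRQ taken; context saved, return-PC = 4 --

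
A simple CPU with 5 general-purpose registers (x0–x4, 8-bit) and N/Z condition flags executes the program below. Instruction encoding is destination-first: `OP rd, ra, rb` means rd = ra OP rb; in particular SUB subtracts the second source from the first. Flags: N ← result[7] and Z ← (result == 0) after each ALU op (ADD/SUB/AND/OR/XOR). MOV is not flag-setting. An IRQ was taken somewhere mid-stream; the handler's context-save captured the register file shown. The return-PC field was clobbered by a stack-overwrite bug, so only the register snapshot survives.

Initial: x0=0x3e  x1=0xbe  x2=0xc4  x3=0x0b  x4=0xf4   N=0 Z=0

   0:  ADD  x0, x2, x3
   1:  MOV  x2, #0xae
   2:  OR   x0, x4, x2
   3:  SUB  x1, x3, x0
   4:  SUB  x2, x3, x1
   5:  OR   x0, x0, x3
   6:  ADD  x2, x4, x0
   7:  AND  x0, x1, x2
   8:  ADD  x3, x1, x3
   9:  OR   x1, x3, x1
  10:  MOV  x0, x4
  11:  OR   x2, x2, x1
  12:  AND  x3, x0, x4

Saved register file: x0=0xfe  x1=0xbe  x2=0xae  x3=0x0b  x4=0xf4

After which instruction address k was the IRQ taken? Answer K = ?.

K = 2

after  0: x0=0xcf x1=0xbe x2=0xc4 x3=0x0b x4=0xf4  N=1 Z=0
after  1: x0=0xcf x1=0xbe x2=0xae x3=0x0b x4=0xf4  N=1 Z=0
after  2: x0=0xfe x1=0xbe x2=0xae x3=0x0b x4=0xf4  N=1 Z=0
-- IRQ taken; context saved, return-PC = 3 --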